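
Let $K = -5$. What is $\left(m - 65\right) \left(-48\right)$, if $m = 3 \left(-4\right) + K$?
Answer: $3936$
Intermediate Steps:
$m = -17$ ($m = 3 \left(-4\right) - 5 = -12 - 5 = -17$)
$\left(m - 65\right) \left(-48\right) = \left(-17 - 65\right) \left(-48\right) = \left(-82\right) \left(-48\right) = 3936$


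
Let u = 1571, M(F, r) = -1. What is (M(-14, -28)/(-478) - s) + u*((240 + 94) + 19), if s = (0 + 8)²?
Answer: 265050523/478 ≈ 5.5450e+5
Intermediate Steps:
s = 64 (s = 8² = 64)
(M(-14, -28)/(-478) - s) + u*((240 + 94) + 19) = (-1/(-478) - 1*64) + 1571*((240 + 94) + 19) = (-1*(-1/478) - 64) + 1571*(334 + 19) = (1/478 - 64) + 1571*353 = -30591/478 + 554563 = 265050523/478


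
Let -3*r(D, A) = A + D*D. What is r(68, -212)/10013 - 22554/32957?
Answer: -822905890/989995323 ≈ -0.83122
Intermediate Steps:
r(D, A) = -A/3 - D²/3 (r(D, A) = -(A + D*D)/3 = -(A + D²)/3 = -A/3 - D²/3)
r(68, -212)/10013 - 22554/32957 = (-⅓*(-212) - ⅓*68²)/10013 - 22554/32957 = (212/3 - ⅓*4624)*(1/10013) - 22554*1/32957 = (212/3 - 4624/3)*(1/10013) - 22554/32957 = -4412/3*1/10013 - 22554/32957 = -4412/30039 - 22554/32957 = -822905890/989995323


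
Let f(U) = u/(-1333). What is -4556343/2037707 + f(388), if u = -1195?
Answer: -3638545354/2716263431 ≈ -1.3395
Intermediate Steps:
f(U) = 1195/1333 (f(U) = -1195/(-1333) = -1195*(-1/1333) = 1195/1333)
-4556343/2037707 + f(388) = -4556343/2037707 + 1195/1333 = -3638545354/2716263431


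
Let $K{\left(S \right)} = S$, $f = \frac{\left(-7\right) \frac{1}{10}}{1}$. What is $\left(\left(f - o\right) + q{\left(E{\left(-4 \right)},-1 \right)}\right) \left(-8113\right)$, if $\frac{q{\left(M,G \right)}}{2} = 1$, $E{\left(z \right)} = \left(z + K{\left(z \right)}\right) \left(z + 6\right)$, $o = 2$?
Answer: $\frac{56791}{10} \approx 5679.1$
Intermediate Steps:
$f = - \frac{7}{10}$ ($f = \left(-7\right) \frac{1}{10} \cdot 1 = \left(- \frac{7}{10}\right) 1 = - \frac{7}{10} \approx -0.7$)
$E{\left(z \right)} = 2 z \left(6 + z\right)$ ($E{\left(z \right)} = \left(z + z\right) \left(z + 6\right) = 2 z \left(6 + z\right)$)
$q{\left(M,G \right)} = 2$ ($q{\left(M,G \right)} = 2 \cdot 1 = 2$)
$\left(\left(f - o\right) + q{\left(E{\left(-4 \right)},-1 \right)}\right) \left(-8113\right) = \left(\left(- \frac{7}{10} - 2\right) + 2\right) \left(-8113\right) = \left(- \frac{27}{10} + 2\right) \left(-8113\right) = \left(- \frac{7}{10}\right) \left(-8113\right) = \frac{56791}{10}$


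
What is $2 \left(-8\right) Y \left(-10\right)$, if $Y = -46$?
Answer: $-7360$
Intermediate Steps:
$2 \left(-8\right) Y \left(-10\right) = 2 \left(-8\right) \left(-46\right) \left(-10\right) = \left(-16\right) \left(-46\right) \left(-10\right) = 736 \left(-10\right) = -7360$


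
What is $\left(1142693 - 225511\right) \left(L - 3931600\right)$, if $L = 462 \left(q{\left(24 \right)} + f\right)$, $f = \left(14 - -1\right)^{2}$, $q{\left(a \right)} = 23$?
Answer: $-3500905706368$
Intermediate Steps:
$f = 225$ ($f = \left(14 + \left(-2 + 3\right)\right)^{2} = \left(14 + 1\right)^{2} = 15^{2} = 225$)
$L = 114576$ ($L = 462 \left(23 + 225\right) = 462 \cdot 248 = 114576$)
$\left(1142693 - 225511\right) \left(L - 3931600\right) = \left(1142693 - 225511\right) \left(114576 - 3931600\right) = 917182 \left(-3817024\right) = -3500905706368$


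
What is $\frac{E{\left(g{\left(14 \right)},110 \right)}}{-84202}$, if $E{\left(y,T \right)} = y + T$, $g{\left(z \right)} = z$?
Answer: $- \frac{62}{42101} \approx -0.0014726$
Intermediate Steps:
$E{\left(y,T \right)} = T + y$
$\frac{E{\left(g{\left(14 \right)},110 \right)}}{-84202} = \frac{110 + 14}{-84202} = 124 \left(- \frac{1}{84202}\right) = - \frac{62}{42101}$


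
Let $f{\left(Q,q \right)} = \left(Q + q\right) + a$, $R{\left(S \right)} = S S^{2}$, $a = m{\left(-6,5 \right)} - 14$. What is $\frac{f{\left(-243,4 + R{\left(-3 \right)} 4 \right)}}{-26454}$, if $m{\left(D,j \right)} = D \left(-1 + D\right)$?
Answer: $\frac{319}{26454} \approx 0.012059$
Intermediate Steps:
$a = 28$ ($a = - 6 \left(-1 - 6\right) - 14 = \left(-6\right) \left(-7\right) - 14 = 42 - 14 = 28$)
$R{\left(S \right)} = S^{3}$
$f{\left(Q,q \right)} = 28 + Q + q$ ($f{\left(Q,q \right)} = \left(Q + q\right) + 28 = 28 + Q + q$)
$\frac{f{\left(-243,4 + R{\left(-3 \right)} 4 \right)}}{-26454} = \frac{28 - 243 + \left(4 + \left(-3\right)^{3} \cdot 4\right)}{-26454} = \left(28 - 243 + \left(4 - 108\right)\right) \left(- \frac{1}{26454}\right) = \left(28 - 243 - 104\right) \left(- \frac{1}{26454}\right) = \left(-319\right) \left(- \frac{1}{26454}\right) = \frac{319}{26454}$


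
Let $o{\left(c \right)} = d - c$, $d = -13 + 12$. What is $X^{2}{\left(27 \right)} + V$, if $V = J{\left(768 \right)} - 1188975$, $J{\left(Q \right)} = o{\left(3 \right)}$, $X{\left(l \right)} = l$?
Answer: $-1188250$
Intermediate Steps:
$d = -1$
$o{\left(c \right)} = -1 - c$
$J{\left(Q \right)} = -4$ ($J{\left(Q \right)} = -1 - 3 = -4$)
$V = -1188979$ ($V = -4 - 1188975 = -1188979$)
$X^{2}{\left(27 \right)} + V = 27^{2} - 1188979 = 729 - 1188979 = -1188250$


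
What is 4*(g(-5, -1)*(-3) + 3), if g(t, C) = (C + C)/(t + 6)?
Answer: 36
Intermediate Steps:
g(t, C) = 2*C/(6 + t) (g(t, C) = (2*C)/(6 + t) = 2*C/(6 + t))
4*(g(-5, -1)*(-3) + 3) = 4*((2*(-1)/(6 - 5))*(-3) + 3) = 4*((2*(-1)/1)*(-3) + 3) = 4*((2*(-1)*1)*(-3) + 3) = 4*(-2*(-3) + 3) = 4*(6 + 3) = 4*9 = 36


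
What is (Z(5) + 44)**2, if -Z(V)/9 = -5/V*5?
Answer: 7921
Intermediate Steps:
Z(V) = 225/V (Z(V) = -9*(-5/V)*5 = -(-225)/V = 225/V)
(Z(5) + 44)**2 = (225/5 + 44)**2 = (225*(1/5) + 44)**2 = (45 + 44)**2 = 89**2 = 7921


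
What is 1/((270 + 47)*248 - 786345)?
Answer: -1/707729 ≈ -1.4130e-6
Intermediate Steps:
1/((270 + 47)*248 - 786345) = 1/(317*248 - 786345) = 1/(78616 - 786345) = 1/(-707729) = -1/707729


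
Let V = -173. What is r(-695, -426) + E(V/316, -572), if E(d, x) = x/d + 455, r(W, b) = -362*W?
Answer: 43784537/173 ≈ 2.5309e+5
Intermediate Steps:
E(d, x) = 455 + x/d (E(d, x) = x/d + 455 = 455 + x/d)
r(-695, -426) + E(V/316, -572) = -362*(-695) + (455 - 572/((-173/316))) = 251590 + (455 - 572/((-173*1/316))) = 251590 + (455 - 572/(-173/316)) = 251590 + (455 - 572*(-316/173)) = 251590 + (455 + 180752/173) = 251590 + 259467/173 = 43784537/173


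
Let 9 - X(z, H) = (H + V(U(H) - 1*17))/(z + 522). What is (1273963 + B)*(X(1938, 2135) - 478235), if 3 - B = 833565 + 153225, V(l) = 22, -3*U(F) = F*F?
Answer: -28153732723966/205 ≈ -1.3734e+11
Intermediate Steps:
U(F) = -F²/3 (U(F) = -F*F/3 = -F²/3)
B = -986787 (B = 3 - (833565 + 153225) = 3 - 1*986790 = 3 - 986790 = -986787)
X(z, H) = 9 - (22 + H)/(522 + z) (X(z, H) = 9 - (H + 22)/(z + 522) = 9 - (22 + H)/(522 + z))
(1273963 + B)*(X(1938, 2135) - 478235) = (1273963 - 986787)*((4676 - 1*2135 + 9*1938)/(522 + 1938) - 478235) = 287176*((4676 - 2135 + 17442)/2460 - 478235) = 287176*((1/2460)*19983 - 478235) = 287176*(6661/820 - 478235) = 287176*(-392146039/820) = -28153732723966/205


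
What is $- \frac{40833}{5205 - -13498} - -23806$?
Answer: $\frac{445202785}{18703} \approx 23804.0$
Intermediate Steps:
$- \frac{40833}{5205 - -13498} - -23806 = - \frac{40833}{5205 + 13498} + 23806 = - \frac{40833}{18703} + 23806 = \frac{445202785}{18703}$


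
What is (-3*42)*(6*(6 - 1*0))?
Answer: -4536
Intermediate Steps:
(-3*42)*(6*(6 - 1*0)) = -756*(6 + 0) = -756*6 = -126*36 = -4536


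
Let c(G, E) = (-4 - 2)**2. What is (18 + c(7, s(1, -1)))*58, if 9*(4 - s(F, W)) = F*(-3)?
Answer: 3132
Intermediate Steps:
s(F, W) = 4 + F/3 (s(F, W) = 4 - F*(-3)/9 = 4 - (-1)*F/3 = 4 + F/3)
c(G, E) = 36 (c(G, E) = (-6)**2 = 36)
(18 + c(7, s(1, -1)))*58 = (18 + 36)*58 = 54*58 = 3132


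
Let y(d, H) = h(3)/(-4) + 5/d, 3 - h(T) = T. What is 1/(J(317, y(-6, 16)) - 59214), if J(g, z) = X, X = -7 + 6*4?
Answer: -1/59197 ≈ -1.6893e-5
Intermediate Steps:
h(T) = 3 - T
y(d, H) = 5/d (y(d, H) = (3 - 1*3)/(-4) + 5/d = (3 - 3)*(-1/4) + 5/d = 0*(-1/4) + 5/d = 0 + 5/d = 5/d)
X = 17 (X = -7 + 24 = 17)
J(g, z) = 17
1/(J(317, y(-6, 16)) - 59214) = 1/(17 - 59214) = 1/(-59197) = -1/59197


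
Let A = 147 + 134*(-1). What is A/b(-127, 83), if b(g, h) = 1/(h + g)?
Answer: -572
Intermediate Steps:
b(g, h) = 1/(g + h)
A = 13 (A = 147 - 134 = 13)
A/b(-127, 83) = 13/(1/(-127 + 83)) = 13/(1/(-44)) = 13/(-1/44) = 13*(-44) = -572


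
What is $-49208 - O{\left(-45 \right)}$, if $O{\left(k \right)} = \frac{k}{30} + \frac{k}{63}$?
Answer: $- \frac{688881}{14} \approx -49206.0$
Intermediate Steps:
$O{\left(k \right)} = \frac{31 k}{630}$ ($O{\left(k \right)} = k \frac{1}{30} + k \frac{1}{63} = \frac{k}{30} + \frac{k}{63} = \frac{31 k}{630}$)
$-49208 - O{\left(-45 \right)} = -49208 - \frac{31}{630} \left(-45\right) = -49208 - - \frac{31}{14} = -49208 + \frac{31}{14} = - \frac{688881}{14}$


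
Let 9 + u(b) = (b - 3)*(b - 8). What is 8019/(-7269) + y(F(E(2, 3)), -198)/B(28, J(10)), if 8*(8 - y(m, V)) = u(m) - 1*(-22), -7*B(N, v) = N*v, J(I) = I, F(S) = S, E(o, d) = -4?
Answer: -775401/775360 ≈ -1.0001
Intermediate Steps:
u(b) = -9 + (-8 + b)*(-3 + b) (u(b) = -9 + (b - 3)*(b - 8) = -9 + (-3 + b)*(-8 + b) = -9 + (-8 + b)*(-3 + b))
B(N, v) = -N*v/7
y(m, V) = 27/8 - m**2/8 + 11*m/8 (y(m, V) = 8 - ((15 + m**2 - 11*m) - 1*(-22))/8 = 8 - ((15 + m**2 - 11*m) + 22)/8 = 8 - (37 + m**2 - 11*m)/8 = 8 + (-37/8 - m**2/8 + 11*m/8) = 27/8 - m**2/8 + 11*m/8)
8019/(-7269) + y(F(E(2, 3)), -198)/B(28, J(10)) = 8019/(-7269) + (27/8 - 1/8*(-4)**2 + (11/8)*(-4))/((-1/7*28*10)) = 8019*(-1/7269) + (27/8 - 1/8*16 - 11/2)/(-40) = -2673/2423 + (27/8 - 2 - 11/2)*(-1/40) = -2673/2423 - 33/8*(-1/40) = -2673/2423 + 33/320 = -775401/775360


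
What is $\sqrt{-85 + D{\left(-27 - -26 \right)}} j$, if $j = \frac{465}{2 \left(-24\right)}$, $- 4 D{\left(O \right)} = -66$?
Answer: $- \frac{155 i \sqrt{274}}{32} \approx - 80.178 i$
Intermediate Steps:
$D{\left(O \right)} = \frac{33}{2}$ ($D{\left(O \right)} = \left(- \frac{1}{4}\right) \left(-66\right) = \frac{33}{2}$)
$j = - \frac{155}{16}$ ($j = \frac{465}{-48} = 465 \left(- \frac{1}{48}\right) = - \frac{155}{16} \approx -9.6875$)
$\sqrt{-85 + D{\left(-27 - -26 \right)}} j = \sqrt{-85 + \frac{33}{2}} \left(- \frac{155}{16}\right) = \sqrt{- \frac{137}{2}} \left(- \frac{155}{16}\right) = \frac{i \sqrt{274}}{2} \left(- \frac{155}{16}\right) = - \frac{155 i \sqrt{274}}{32}$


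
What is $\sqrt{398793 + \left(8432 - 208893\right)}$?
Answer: $2 \sqrt{49583} \approx 445.34$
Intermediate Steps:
$\sqrt{398793 + \left(8432 - 208893\right)} = \sqrt{398793 - 200461} = \sqrt{198332} = 2 \sqrt{49583}$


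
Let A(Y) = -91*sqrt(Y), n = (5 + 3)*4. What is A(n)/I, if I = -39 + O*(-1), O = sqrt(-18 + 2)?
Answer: 364*sqrt(2)*(39 - 4*I)/1537 ≈ 13.062 - 1.3397*I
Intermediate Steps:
O = 4*I (O = sqrt(-16) = 4*I ≈ 4.0*I)
n = 32 (n = 8*4 = 32)
I = -39 - 4*I (I = -39 + (4*I)*(-1) = -39 - 4*I ≈ -39.0 - 4.0*I)
A(n)/I = (-364*sqrt(2))/(-39 - 4*I) = (-364*sqrt(2))*((-39 + 4*I)/1537) = -364*sqrt(2)*(-39 + 4*I)/1537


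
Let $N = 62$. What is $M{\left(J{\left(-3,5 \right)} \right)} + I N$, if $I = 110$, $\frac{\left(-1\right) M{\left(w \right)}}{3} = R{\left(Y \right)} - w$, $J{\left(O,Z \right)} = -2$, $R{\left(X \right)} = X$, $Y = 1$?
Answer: $6811$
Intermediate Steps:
$M{\left(w \right)} = -3 + 3 w$ ($M{\left(w \right)} = - 3 \left(1 - w\right) = -3 + 3 w$)
$M{\left(J{\left(-3,5 \right)} \right)} + I N = \left(-3 + 3 \left(-2\right)\right) + 110 \cdot 62 = \left(-3 - 6\right) + 6820 = -9 + 6820 = 6811$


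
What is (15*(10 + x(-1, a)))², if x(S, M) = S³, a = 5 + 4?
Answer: 18225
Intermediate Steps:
a = 9
(15*(10 + x(-1, a)))² = (15*(10 + (-1)³))² = (15*(10 - 1))² = (15*9)² = 135² = 18225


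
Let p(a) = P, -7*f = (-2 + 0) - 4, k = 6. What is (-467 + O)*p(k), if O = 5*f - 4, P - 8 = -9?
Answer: 3267/7 ≈ 466.71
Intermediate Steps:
f = 6/7 (f = -((-2 + 0) - 4)/7 = -(-2 - 4)/7 = -⅐*(-6) = 6/7 ≈ 0.85714)
P = -1 (P = 8 - 9 = -1)
O = 2/7 (O = 5*(6/7) - 4 = 30/7 - 4 = 2/7 ≈ 0.28571)
p(a) = -1
(-467 + O)*p(k) = (-467 + 2/7)*(-1) = -3267/7*(-1) = 3267/7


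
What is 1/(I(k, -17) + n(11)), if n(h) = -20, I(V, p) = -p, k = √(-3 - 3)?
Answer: -⅓ ≈ -0.33333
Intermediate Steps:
k = I*√6 (k = √(-6) = I*√6 ≈ 2.4495*I)
1/(I(k, -17) + n(11)) = 1/(-1*(-17) - 20) = 1/(17 - 20) = 1/(-3) = -⅓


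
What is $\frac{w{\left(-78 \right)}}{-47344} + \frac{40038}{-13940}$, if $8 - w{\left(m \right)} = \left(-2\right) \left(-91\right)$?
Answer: $- \frac{236641689}{82496920} \approx -2.8685$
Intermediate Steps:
$w{\left(m \right)} = -174$ ($w{\left(m \right)} = 8 - \left(-2\right) \left(-91\right) = 8 - 182 = -174$)
$\frac{w{\left(-78 \right)}}{-47344} + \frac{40038}{-13940} = - \frac{174}{-47344} + \frac{40038}{-13940} = \left(-174\right) \left(- \frac{1}{47344}\right) + 40038 \left(- \frac{1}{13940}\right) = \frac{87}{23672} - \frac{20019}{6970} = - \frac{236641689}{82496920}$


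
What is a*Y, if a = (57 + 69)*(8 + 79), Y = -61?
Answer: -668682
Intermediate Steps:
a = 10962 (a = 126*87 = 10962)
a*Y = 10962*(-61) = -668682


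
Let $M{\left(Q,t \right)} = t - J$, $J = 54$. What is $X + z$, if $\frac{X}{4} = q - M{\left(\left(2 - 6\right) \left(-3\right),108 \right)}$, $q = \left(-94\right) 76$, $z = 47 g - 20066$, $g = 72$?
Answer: $-45474$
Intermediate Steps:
$z = -16682$ ($z = 47 \cdot 72 - 20066 = 3384 - 20066 = -16682$)
$M{\left(Q,t \right)} = -54 + t$ ($M{\left(Q,t \right)} = t - 54 = -54 + t$)
$q = -7144$
$X = -28792$ ($X = 4 \left(-7144 - \left(-54 + 108\right)\right) = 4 \left(-7144 - 54\right) = 4 \left(-7198\right) = -28792$)
$X + z = -28792 - 16682 = -45474$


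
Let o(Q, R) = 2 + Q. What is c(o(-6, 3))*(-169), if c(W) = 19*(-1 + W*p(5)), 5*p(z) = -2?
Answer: -9633/5 ≈ -1926.6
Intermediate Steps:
p(z) = -⅖ (p(z) = (⅕)*(-2) = -⅖)
c(W) = -19 - 38*W/5 (c(W) = 19*(-1 + W*(-⅖)) = 19*(-1 - 2*W/5) = -19 - 38*W/5)
c(o(-6, 3))*(-169) = (-19 - 38*(2 - 6)/5)*(-169) = (-19 - 38/5*(-4))*(-169) = (-19 + 152/5)*(-169) = (57/5)*(-169) = -9633/5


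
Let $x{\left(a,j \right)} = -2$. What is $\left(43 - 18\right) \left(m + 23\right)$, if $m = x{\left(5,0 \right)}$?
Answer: $525$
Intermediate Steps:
$m = -2$
$\left(43 - 18\right) \left(m + 23\right) = \left(43 - 18\right) \left(-2 + 23\right) = 25 \cdot 21 = 525$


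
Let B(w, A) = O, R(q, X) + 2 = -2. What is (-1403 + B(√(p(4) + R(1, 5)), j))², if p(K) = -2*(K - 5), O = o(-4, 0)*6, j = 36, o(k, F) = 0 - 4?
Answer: 2036329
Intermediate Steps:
R(q, X) = -4 (R(q, X) = -2 - 2 = -4)
o(k, F) = -4
O = -24 (O = -4*6 = -24)
p(K) = 10 - 2*K (p(K) = -2*(-5 + K) = 10 - 2*K)
B(w, A) = -24
(-1403 + B(√(p(4) + R(1, 5)), j))² = (-1403 - 24)² = (-1427)² = 2036329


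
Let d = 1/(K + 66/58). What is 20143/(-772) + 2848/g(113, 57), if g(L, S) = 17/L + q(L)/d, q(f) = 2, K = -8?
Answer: -8100976495/34339332 ≈ -235.91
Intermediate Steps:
d = -29/199 (d = 1/(-8 + 66/58) = 1/(-8 + 66*(1/58)) = 1/(-8 + 33/29) = 1/(-199/29) = -29/199 ≈ -0.14573)
g(L, S) = -398/29 + 17/L (g(L, S) = 17/L + 2/(-29/199) = 17/L + 2*(-199/29) = 17/L - 398/29 = -398/29 + 17/L)
20143/(-772) + 2848/g(113, 57) = 20143/(-772) + 2848/(-398/29 + 17/113) = 20143*(-1/772) + 2848/(-398/29 + 17*(1/113)) = -20143/772 + 2848/(-398/29 + 17/113) = -20143/772 + 2848/(-44481/3277) = -20143/772 + 2848*(-3277/44481) = -20143/772 - 9332896/44481 = -8100976495/34339332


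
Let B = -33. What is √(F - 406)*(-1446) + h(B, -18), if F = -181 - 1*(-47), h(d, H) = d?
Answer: -33 - 8676*I*√15 ≈ -33.0 - 33602.0*I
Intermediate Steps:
F = -134 (F = -181 + 47 = -134)
√(F - 406)*(-1446) + h(B, -18) = √(-134 - 406)*(-1446) - 33 = √(-540)*(-1446) - 33 = (6*I*√15)*(-1446) - 33 = -8676*I*√15 - 33 = -33 - 8676*I*√15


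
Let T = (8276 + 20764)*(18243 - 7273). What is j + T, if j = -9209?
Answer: 318559591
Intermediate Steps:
T = 318568800 (T = 29040*10970 = 318568800)
j + T = -9209 + 318568800 = 318559591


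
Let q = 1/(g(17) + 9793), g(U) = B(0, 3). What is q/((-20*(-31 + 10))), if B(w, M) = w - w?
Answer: 1/4113060 ≈ 2.4313e-7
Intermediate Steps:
B(w, M) = 0
g(U) = 0
q = 1/9793 (q = 1/(0 + 9793) = 1/9793 ≈ 0.00010211)
q/((-20*(-31 + 10))) = 1/(9793*((-20*(-31 + 10)))) = 1/(9793*((-20*(-21)))) = (1/9793)/420 = (1/9793)*(1/420) = 1/4113060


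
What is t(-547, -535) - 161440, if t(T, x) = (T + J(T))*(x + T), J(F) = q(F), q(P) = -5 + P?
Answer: 1027678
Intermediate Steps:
J(F) = -5 + F
t(T, x) = (-5 + 2*T)*(T + x) (t(T, x) = (T + (-5 + T))*(x + T) = (-5 + 2*T)*(T + x))
t(-547, -535) - 161440 = ((-547)² - 547*(-535) - 547*(-5 - 547) - 535*(-5 - 547)) - 161440 = (299209 + 292645 - 547*(-552) - 535*(-552)) - 161440 = (299209 + 292645 + 301944 + 295320) - 161440 = 1189118 - 161440 = 1027678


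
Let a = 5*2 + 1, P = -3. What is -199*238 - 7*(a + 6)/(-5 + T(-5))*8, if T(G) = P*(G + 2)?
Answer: -47600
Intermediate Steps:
a = 11 (a = 10 + 1 = 11)
T(G) = -6 - 3*G (T(G) = -3*(G + 2) = -3*(2 + G) = -6 - 3*G)
-199*238 - 7*(a + 6)/(-5 + T(-5))*8 = -199*238 - 7*(11 + 6)/(-5 + (-6 - 3*(-5)))*8 = -47362 - 119/(-5 + (-6 + 15))*8 = -47362 - 119/(-5 + 9)*8 = -47362 - 119/4*8 = -47362 - 238 = -47600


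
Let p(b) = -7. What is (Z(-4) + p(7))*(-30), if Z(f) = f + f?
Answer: 450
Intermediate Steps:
Z(f) = 2*f
(Z(-4) + p(7))*(-30) = (2*(-4) - 7)*(-30) = (-8 - 7)*(-30) = -15*(-30) = 450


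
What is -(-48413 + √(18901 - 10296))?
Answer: 48413 - √8605 ≈ 48320.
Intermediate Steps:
-(-48413 + √(18901 - 10296)) = -(-48413 + √8605) = 48413 - √8605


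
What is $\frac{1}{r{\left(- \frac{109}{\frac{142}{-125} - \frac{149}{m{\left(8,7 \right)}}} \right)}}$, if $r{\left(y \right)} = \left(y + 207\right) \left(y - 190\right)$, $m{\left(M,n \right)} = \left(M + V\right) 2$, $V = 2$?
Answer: $- \frac{18429849}{717898246670} \approx -2.5672 \cdot 10^{-5}$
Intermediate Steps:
$m{\left(M,n \right)} = 4 + 2 M$ ($m{\left(M,n \right)} = \left(M + 2\right) 2 = \left(2 + M\right) 2 = 4 + 2 M$)
$r{\left(y \right)} = \left(-190 + y\right) \left(207 + y\right)$ ($r{\left(y \right)} = \left(207 + y\right) \left(-190 + y\right) = \left(-190 + y\right) \left(207 + y\right)$)
$\frac{1}{r{\left(- \frac{109}{\frac{142}{-125} - \frac{149}{m{\left(8,7 \right)}}} \right)}} = \frac{1}{-39330 + \left(- \frac{109}{\frac{142}{-125} - \frac{149}{4 + 2 \cdot 8}}\right)^{2} + 17 \left(- \frac{109}{\frac{142}{-125} - \frac{149}{4 + 2 \cdot 8}}\right)} = \frac{1}{-39330 + \left(- \frac{109}{142 \left(- \frac{1}{125}\right) - \frac{149}{4 + 16}}\right)^{2} + 17 \left(- \frac{109}{142 \left(- \frac{1}{125}\right) - \frac{149}{4 + 16}}\right)} = \frac{1}{-39330 + \left(- \frac{109}{- \frac{142}{125} - \frac{149}{20}}\right)^{2} + 17 \left(- \frac{109}{- \frac{142}{125} - \frac{149}{20}}\right)} = \frac{1}{-39330 + \left(- \frac{109}{- \frac{4293}{500}}\right)^{2} + 17 \left(- \frac{109}{- \frac{4293}{500}}\right)} = \frac{1}{-39330 + \left(\left(-109\right) \left(- \frac{500}{4293}\right)\right)^{2} + 17 \left(\left(-109\right) \left(- \frac{500}{4293}\right)\right)} = \frac{1}{-39330 + \left(\frac{54500}{4293}\right)^{2} + 17 \cdot \frac{54500}{4293}} = \frac{1}{-39330 + \frac{2970250000}{18429849} + \frac{926500}{4293}} = \frac{1}{- \frac{717898246670}{18429849}} = - \frac{18429849}{717898246670}$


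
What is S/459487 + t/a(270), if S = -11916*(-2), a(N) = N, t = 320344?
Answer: 73600169084/62030745 ≈ 1186.5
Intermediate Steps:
S = 23832
S/459487 + t/a(270) = 23832/459487 + 320344/270 = 23832*(1/459487) + 320344*(1/270) = 23832/459487 + 160172/135 = 73600169084/62030745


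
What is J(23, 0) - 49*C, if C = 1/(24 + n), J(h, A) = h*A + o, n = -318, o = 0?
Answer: ⅙ ≈ 0.16667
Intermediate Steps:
J(h, A) = A*h (J(h, A) = h*A + 0 = A*h + 0 = A*h)
C = -1/294 (C = 1/(24 - 318) = 1/(-294) = -1/294 ≈ -0.0034014)
J(23, 0) - 49*C = 0*23 - 49*(-1/294) = 0 + ⅙ = ⅙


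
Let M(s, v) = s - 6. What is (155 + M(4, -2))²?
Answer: 23409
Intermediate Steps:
M(s, v) = -6 + s
(155 + M(4, -2))² = (155 + (-6 + 4))² = (155 - 2)² = 153² = 23409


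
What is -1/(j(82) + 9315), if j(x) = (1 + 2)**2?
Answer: -1/9324 ≈ -0.00010725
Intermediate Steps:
j(x) = 9 (j(x) = 3**2 = 9)
-1/(j(82) + 9315) = -1/(9 + 9315) = -1/9324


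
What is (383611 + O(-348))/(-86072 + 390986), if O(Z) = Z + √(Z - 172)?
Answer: 383263/304914 + I*√130/152457 ≈ 1.257 + 7.4787e-5*I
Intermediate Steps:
O(Z) = Z + √(-172 + Z)
(383611 + O(-348))/(-86072 + 390986) = (383611 + (-348 + √(-172 - 348)))/(-86072 + 390986) = (383611 + (-348 + √(-520)))/304914 = (383611 + (-348 + 2*I*√130))*(1/304914) = (383263 + 2*I*√130)*(1/304914) = 383263/304914 + I*√130/152457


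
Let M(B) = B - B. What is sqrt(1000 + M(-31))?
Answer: 10*sqrt(10) ≈ 31.623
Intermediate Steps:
M(B) = 0
sqrt(1000 + M(-31)) = sqrt(1000 + 0) = sqrt(1000) = 10*sqrt(10)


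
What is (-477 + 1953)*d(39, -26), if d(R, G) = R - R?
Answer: 0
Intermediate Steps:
d(R, G) = 0
(-477 + 1953)*d(39, -26) = (-477 + 1953)*0 = 1476*0 = 0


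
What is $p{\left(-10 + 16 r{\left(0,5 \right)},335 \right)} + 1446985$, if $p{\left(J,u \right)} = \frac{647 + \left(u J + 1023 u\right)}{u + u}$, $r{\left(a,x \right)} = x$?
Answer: $\frac{484923376}{335} \approx 1.4475 \cdot 10^{6}$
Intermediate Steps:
$p{\left(J,u \right)} = \frac{647 + 1023 u + J u}{2 u}$ ($p{\left(J,u \right)} = \frac{647 + \left(J u + 1023 u\right)}{2 u} = \left(647 + \left(1023 u + J u\right)\right) \frac{1}{2 u} = \left(647 + 1023 u + J u\right) \frac{1}{2 u} = \frac{647 + 1023 u + J u}{2 u}$)
$p{\left(-10 + 16 r{\left(0,5 \right)},335 \right)} + 1446985 = \frac{647 + 335 \left(1023 + \left(-10 + 16 \cdot 5\right)\right)}{2 \cdot 335} + 1446985 = \frac{1}{2} \cdot \frac{1}{335} \left(647 + 335 \left(1023 + \left(-10 + 80\right)\right)\right) + 1446985 = \frac{1}{2} \cdot \frac{1}{335} \left(647 + 335 \left(1023 + 70\right)\right) + 1446985 = \frac{1}{2} \cdot \frac{1}{335} \left(647 + 335 \cdot 1093\right) + 1446985 = \frac{1}{2} \cdot \frac{1}{335} \left(647 + 366155\right) + 1446985 = \frac{1}{2} \cdot \frac{1}{335} \cdot 366802 + 1446985 = \frac{183401}{335} + 1446985 = \frac{484923376}{335}$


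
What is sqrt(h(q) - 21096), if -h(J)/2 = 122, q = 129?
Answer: 2*I*sqrt(5335) ≈ 146.08*I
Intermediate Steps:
h(J) = -244 (h(J) = -2*122 = -244)
sqrt(h(q) - 21096) = sqrt(-244 - 21096) = sqrt(-21340) = 2*I*sqrt(5335)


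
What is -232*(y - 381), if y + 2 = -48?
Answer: 99992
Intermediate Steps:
y = -50 (y = -2 - 48 = -50)
-232*(y - 381) = -232*(-50 - 381) = -232*(-431) = 99992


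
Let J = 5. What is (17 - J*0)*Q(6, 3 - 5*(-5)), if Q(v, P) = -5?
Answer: -85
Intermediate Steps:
(17 - J*0)*Q(6, 3 - 5*(-5)) = (17 - 5*0)*(-5) = (17 - 1*0)*(-5) = (17 + 0)*(-5) = 17*(-5) = -85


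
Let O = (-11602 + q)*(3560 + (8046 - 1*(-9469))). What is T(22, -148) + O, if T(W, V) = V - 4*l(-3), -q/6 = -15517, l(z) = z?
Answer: 1717612364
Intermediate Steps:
q = 93102 (q = -6*(-15517) = 93102)
O = 1717612500 (O = (-11602 + 93102)*(3560 + (8046 - 1*(-9469))) = 81500*(3560 + (8046 + 9469)) = 81500*(3560 + 17515) = 81500*21075 = 1717612500)
T(W, V) = 12 + V (T(W, V) = V - 4*(-3) = V + 12 = 12 + V)
T(22, -148) + O = (12 - 148) + 1717612500 = -136 + 1717612500 = 1717612364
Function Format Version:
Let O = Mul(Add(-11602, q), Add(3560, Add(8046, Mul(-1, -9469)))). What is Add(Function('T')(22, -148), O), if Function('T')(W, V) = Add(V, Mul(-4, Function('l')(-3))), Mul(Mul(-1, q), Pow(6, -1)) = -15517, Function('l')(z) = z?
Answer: 1717612364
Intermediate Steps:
q = 93102 (q = Mul(-6, -15517) = 93102)
O = 1717612500 (O = Mul(Add(-11602, 93102), Add(3560, Add(8046, Mul(-1, -9469)))) = Mul(81500, Add(3560, Add(8046, 9469))) = Mul(81500, Add(3560, 17515)) = Mul(81500, 21075) = 1717612500)
Function('T')(W, V) = Add(12, V) (Function('T')(W, V) = Add(V, Mul(-4, -3)) = Add(V, 12) = Add(12, V))
Add(Function('T')(22, -148), O) = Add(Add(12, -148), 1717612500) = Add(-136, 1717612500) = 1717612364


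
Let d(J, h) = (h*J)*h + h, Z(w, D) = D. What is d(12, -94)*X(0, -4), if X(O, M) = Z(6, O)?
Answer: 0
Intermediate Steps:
X(O, M) = O
d(J, h) = h + J*h² (d(J, h) = (J*h)*h + h = J*h² + h = h + J*h²)
d(12, -94)*X(0, -4) = -94*(1 + 12*(-94))*0 = -94*(1 - 1128)*0 = -94*(-1127)*0 = 105938*0 = 0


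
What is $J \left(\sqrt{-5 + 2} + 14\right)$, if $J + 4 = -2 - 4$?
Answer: $-140 - 10 i \sqrt{3} \approx -140.0 - 17.32 i$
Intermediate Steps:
$J = -10$ ($J = -4 - 6 = -10$)
$J \left(\sqrt{-5 + 2} + 14\right) = - 10 \left(\sqrt{-5 + 2} + 14\right) = - 10 \left(\sqrt{-3} + 14\right) = - 10 \left(i \sqrt{3} + 14\right) = - 10 \left(14 + i \sqrt{3}\right) = -140 - 10 i \sqrt{3}$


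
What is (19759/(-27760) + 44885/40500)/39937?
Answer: 4457681/449003703600 ≈ 9.9279e-6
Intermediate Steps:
(19759/(-27760) + 44885/40500)/39937 = (19759*(-1/27760) + 44885*(1/40500))*(1/39937) = (-19759/27760 + 8977/8100)*(1/39937) = (4457681/11242800)*(1/39937) = 4457681/449003703600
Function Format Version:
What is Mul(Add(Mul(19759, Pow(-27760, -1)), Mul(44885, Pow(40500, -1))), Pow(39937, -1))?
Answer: Rational(4457681, 449003703600) ≈ 9.9279e-6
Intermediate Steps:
Mul(Add(Mul(19759, Pow(-27760, -1)), Mul(44885, Pow(40500, -1))), Pow(39937, -1)) = Mul(Add(Mul(19759, Rational(-1, 27760)), Mul(44885, Rational(1, 40500))), Rational(1, 39937)) = Mul(Add(Rational(-19759, 27760), Rational(8977, 8100)), Rational(1, 39937)) = Mul(Rational(4457681, 11242800), Rational(1, 39937)) = Rational(4457681, 449003703600)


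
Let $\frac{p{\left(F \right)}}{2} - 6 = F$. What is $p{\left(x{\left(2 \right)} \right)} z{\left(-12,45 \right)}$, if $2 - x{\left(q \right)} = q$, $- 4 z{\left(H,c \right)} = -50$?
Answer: $150$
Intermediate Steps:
$z{\left(H,c \right)} = \frac{25}{2}$ ($z{\left(H,c \right)} = \left(- \frac{1}{4}\right) \left(-50\right) = \frac{25}{2}$)
$x{\left(q \right)} = 2 - q$
$p{\left(F \right)} = 12 + 2 F$
$p{\left(x{\left(2 \right)} \right)} z{\left(-12,45 \right)} = \left(12 + 2 \left(2 - 2\right)\right) \frac{25}{2} = \left(12 + 2 \cdot 0\right) \frac{25}{2} = \left(12 + 0\right) \frac{25}{2} = 12 \cdot \frac{25}{2} = 150$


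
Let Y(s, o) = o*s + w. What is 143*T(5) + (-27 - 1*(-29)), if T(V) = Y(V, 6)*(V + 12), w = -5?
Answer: 60777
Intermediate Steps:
Y(s, o) = -5 + o*s (Y(s, o) = o*s - 5 = -5 + o*s)
T(V) = (-5 + 6*V)*(12 + V) (T(V) = (-5 + 6*V)*(V + 12) = (-5 + 6*V)*(12 + V))
143*T(5) + (-27 - 1*(-29)) = 143*((-5 + 6*5)*(12 + 5)) + (-27 - 1*(-29)) = 143*((-5 + 30)*17) + (-27 + 29) = 143*(25*17) + 2 = 143*425 + 2 = 60775 + 2 = 60777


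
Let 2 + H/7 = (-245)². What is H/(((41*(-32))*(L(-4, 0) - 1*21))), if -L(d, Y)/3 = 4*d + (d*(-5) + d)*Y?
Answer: -420161/35424 ≈ -11.861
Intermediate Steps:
H = 420161 (H = -14 + 7*(-245)² = -14 + 7*60025 = -14 + 420175 = 420161)
L(d, Y) = -12*d + 12*Y*d (L(d, Y) = -3*(4*d + (d*(-5) + d)*Y) = -3*(4*d + (-5*d + d)*Y) = -3*(4*d + (-4*d)*Y) = -3*(4*d - 4*Y*d) = -12*d + 12*Y*d)
H/(((41*(-32))*(L(-4, 0) - 1*21))) = 420161/(((41*(-32))*(12*(-4)*(-1 + 0) - 1*21))) = 420161/((-1312*(12*(-4)*(-1) - 21))) = 420161/((-1312*(48 - 21))) = 420161/((-1312*27)) = 420161/(-35424) = 420161*(-1/35424) = -420161/35424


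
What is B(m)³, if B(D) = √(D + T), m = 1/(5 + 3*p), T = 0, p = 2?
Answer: √11/121 ≈ 0.027410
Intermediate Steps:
m = 1/11 (m = 1/(5 + 3*2) = 1/(5 + 6) = 1/11 ≈ 0.090909)
B(D) = √D (B(D) = √(D + 0) = √D)
B(m)³ = (√(1/11))³ = (√11/11)³ = √11/121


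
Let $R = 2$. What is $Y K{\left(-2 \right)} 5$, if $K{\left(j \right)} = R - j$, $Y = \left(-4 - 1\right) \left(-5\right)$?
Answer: $500$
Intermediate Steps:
$Y = 25$ ($Y = \left(-5\right) \left(-5\right) = 25$)
$K{\left(j \right)} = 2 - j$
$Y K{\left(-2 \right)} 5 = 25 \left(2 - -2\right) 5 = 25 \left(2 + 2\right) 5 = 25 \cdot 4 \cdot 5 = 100 \cdot 5 = 500$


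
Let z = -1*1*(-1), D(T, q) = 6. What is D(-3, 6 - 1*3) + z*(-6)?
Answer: 0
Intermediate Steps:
z = 1 (z = -1*(-1) = 1)
D(-3, 6 - 1*3) + z*(-6) = 6 + 1*(-6) = 6 - 6 = 0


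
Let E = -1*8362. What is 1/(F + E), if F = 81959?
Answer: 1/73597 ≈ 1.3588e-5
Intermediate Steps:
E = -8362
1/(F + E) = 1/(81959 - 8362) = 1/73597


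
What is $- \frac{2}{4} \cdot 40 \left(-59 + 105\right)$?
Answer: $-920$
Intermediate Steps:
$- \frac{2}{4} \cdot 40 \left(-59 + 105\right) = \left(-2\right) \frac{1}{4} \cdot 40 \cdot 46 = \left(- \frac{1}{2}\right) 40 \cdot 46 = \left(-20\right) 46 = -920$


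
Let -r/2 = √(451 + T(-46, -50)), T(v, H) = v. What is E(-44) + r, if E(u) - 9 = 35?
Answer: 44 - 18*√5 ≈ 3.7508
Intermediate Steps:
E(u) = 44 (E(u) = 9 + 35 = 44)
r = -18*√5 (r = -2*√(451 - 46) = -18*√5 ≈ -40.249)
E(-44) + r = 44 - 18*√5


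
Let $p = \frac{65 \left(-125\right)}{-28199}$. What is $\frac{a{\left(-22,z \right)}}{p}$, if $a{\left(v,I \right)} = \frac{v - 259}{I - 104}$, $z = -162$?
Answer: $\frac{7923919}{2161250} \approx 3.6664$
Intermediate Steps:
$p = \frac{8125}{28199}$ ($p = \left(-8125\right) \left(- \frac{1}{28199}\right) = \frac{8125}{28199} \approx 0.28813$)
$a{\left(v,I \right)} = \frac{-259 + v}{-104 + I}$
$\frac{a{\left(-22,z \right)}}{p} = \frac{\frac{1}{-104 - 162} \left(-259 - 22\right)}{\frac{8125}{28199}} = \frac{1}{-266} \left(-281\right) \frac{28199}{8125} = \left(- \frac{1}{266}\right) \left(-281\right) \frac{28199}{8125} = \frac{281}{266} \cdot \frac{28199}{8125} = \frac{7923919}{2161250}$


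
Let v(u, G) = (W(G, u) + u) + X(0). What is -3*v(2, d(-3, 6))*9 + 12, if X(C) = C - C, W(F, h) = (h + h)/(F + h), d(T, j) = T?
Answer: 66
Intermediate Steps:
W(F, h) = 2*h/(F + h) (W(F, h) = (2*h)/(F + h) = 2*h/(F + h))
X(C) = 0
v(u, G) = u + 2*u/(G + u) (v(u, G) = (2*u/(G + u) + u) + 0 = (u + 2*u/(G + u)) + 0 = u + 2*u/(G + u))
-3*v(2, d(-3, 6))*9 + 12 = -6*(2 - 3 + 2)/(-3 + 2)*9 + 12 = -6/(-1)*9 + 12 = -6*(-1)*9 + 12 = -3*(-2)*9 + 12 = 6*9 + 12 = 54 + 12 = 66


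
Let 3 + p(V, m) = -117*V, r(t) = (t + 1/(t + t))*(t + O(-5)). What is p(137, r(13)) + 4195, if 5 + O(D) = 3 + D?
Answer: -11837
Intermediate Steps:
O(D) = -2 + D (O(D) = -5 + (3 + D) = -2 + D)
r(t) = (-7 + t)*(t + 1/(2*t)) (r(t) = (t + 1/(t + t))*(t + (-2 - 5)) = (t + 1/(2*t))*(t - 7) = (t + 1/(2*t))*(-7 + t) = (-7 + t)*(t + 1/(2*t)))
p(V, m) = -3 - 117*V
p(137, r(13)) + 4195 = (-3 - 117*137) + 4195 = (-3 - 16029) + 4195 = -16032 + 4195 = -11837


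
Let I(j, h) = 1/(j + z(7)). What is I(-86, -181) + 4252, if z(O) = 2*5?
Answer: 323151/76 ≈ 4252.0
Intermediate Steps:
z(O) = 10
I(j, h) = 1/(10 + j) (I(j, h) = 1/(j + 10) = 1/(10 + j))
I(-86, -181) + 4252 = 1/(10 - 86) + 4252 = 1/(-76) + 4252 = -1/76 + 4252 = 323151/76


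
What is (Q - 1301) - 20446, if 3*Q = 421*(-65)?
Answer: -92606/3 ≈ -30869.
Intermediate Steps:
Q = -27365/3 (Q = (421*(-65))/3 = (1/3)*(-27365) = -27365/3 ≈ -9121.7)
(Q - 1301) - 20446 = (-27365/3 - 1301) - 20446 = -31268/3 - 20446 = -92606/3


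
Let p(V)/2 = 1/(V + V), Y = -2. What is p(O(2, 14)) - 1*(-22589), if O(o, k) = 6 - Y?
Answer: 180713/8 ≈ 22589.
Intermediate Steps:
O(o, k) = 8 (O(o, k) = 6 - 1*(-2) = 6 + 2 = 8)
p(V) = 1/V (p(V) = 2/(V + V) = 2/((2*V)) = 2*(1/(2*V)) = 1/V)
p(O(2, 14)) - 1*(-22589) = 1/8 - 1*(-22589) = 1/8 + 22589 = 180713/8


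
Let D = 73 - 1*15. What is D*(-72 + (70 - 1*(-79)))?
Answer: 4466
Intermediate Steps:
D = 58 (D = 73 - 15 = 58)
D*(-72 + (70 - 1*(-79))) = 58*(-72 + (70 - 1*(-79))) = 58*(-72 + (70 + 79)) = 58*(-72 + 149) = 58*77 = 4466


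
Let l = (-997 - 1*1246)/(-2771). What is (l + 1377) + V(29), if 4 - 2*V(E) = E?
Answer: 7566545/5542 ≈ 1365.3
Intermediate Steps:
V(E) = 2 - E/2
l = 2243/2771 (l = (-997 - 1246)*(-1/2771) = -2243*(-1/2771) = 2243/2771 ≈ 0.80945)
(l + 1377) + V(29) = (2243/2771 + 1377) + (2 - ½*29) = 3817910/2771 + (2 - 29/2) = 3817910/2771 - 25/2 = 7566545/5542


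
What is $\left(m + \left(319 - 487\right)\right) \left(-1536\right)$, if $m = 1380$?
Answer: $-1861632$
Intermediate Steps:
$\left(m + \left(319 - 487\right)\right) \left(-1536\right) = \left(1380 + \left(319 - 487\right)\right) \left(-1536\right) = \left(1380 - 168\right) \left(-1536\right) = 1212 \left(-1536\right) = -1861632$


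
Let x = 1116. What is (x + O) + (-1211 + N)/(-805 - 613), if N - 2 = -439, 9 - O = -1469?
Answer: 1839970/709 ≈ 2595.2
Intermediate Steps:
O = 1478 (O = 9 - 1*(-1469) = 9 + 1469 = 1478)
N = -437 (N = 2 - 439 = -437)
(x + O) + (-1211 + N)/(-805 - 613) = (1116 + 1478) + (-1211 - 437)/(-805 - 613) = 2594 - 1648/(-1418) = 2594 - 1648*(-1/1418) = 2594 + 824/709 = 1839970/709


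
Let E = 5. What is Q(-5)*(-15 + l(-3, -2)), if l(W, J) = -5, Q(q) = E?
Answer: -100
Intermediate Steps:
Q(q) = 5
Q(-5)*(-15 + l(-3, -2)) = 5*(-15 - 5) = 5*(-20) = -100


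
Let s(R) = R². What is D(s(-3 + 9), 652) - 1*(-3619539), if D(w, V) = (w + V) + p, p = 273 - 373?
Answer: 3620127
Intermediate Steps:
p = -100
D(w, V) = -100 + V + w (D(w, V) = (w + V) - 100 = (V + w) - 100 = -100 + V + w)
D(s(-3 + 9), 652) - 1*(-3619539) = (-100 + 652 + (-3 + 9)²) - 1*(-3619539) = (-100 + 652 + 6²) + 3619539 = (-100 + 652 + 36) + 3619539 = 588 + 3619539 = 3620127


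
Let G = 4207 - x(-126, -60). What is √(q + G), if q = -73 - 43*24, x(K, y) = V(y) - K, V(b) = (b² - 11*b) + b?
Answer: 6*I*√34 ≈ 34.986*I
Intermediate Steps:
V(b) = b² - 10*b
x(K, y) = -K + y*(-10 + y) (x(K, y) = y*(-10 + y) - K = -K + y*(-10 + y))
q = -1105 (q = -73 - 1032 = -1105)
G = -119 (G = 4207 - (-1*(-126) - 60*(-10 - 60)) = 4207 - (126 - 60*(-70)) = 4207 - (126 + 4200) = 4207 - 1*4326 = 4207 - 4326 = -119)
√(q + G) = √(-1105 - 119) = √(-1224) = 6*I*√34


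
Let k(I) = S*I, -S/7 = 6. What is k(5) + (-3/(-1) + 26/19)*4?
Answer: -3658/19 ≈ -192.53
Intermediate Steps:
S = -42 (S = -7*6 = -42)
k(I) = -42*I
k(5) + (-3/(-1) + 26/19)*4 = -42*5 + (-3/(-1) + 26/19)*4 = -210 + (-3*(-1) + 26*(1/19))*4 = -210 + (3 + 26/19)*4 = -210 + (83/19)*4 = -210 + 332/19 = -3658/19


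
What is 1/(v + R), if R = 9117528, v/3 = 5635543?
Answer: 1/26024157 ≈ 3.8426e-8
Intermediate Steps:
v = 16906629 (v = 3*5635543 = 16906629)
1/(v + R) = 1/(16906629 + 9117528) = 1/26024157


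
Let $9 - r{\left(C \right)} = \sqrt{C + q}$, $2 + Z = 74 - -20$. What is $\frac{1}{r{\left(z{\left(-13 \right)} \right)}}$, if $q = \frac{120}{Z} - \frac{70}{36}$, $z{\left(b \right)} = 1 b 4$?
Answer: $\frac{3726}{55327} + \frac{3 i \sqrt{1002478}}{55327} \approx 0.067345 + 0.05429 i$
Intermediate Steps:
$Z = 92$ ($Z = -2 + \left(74 - -20\right) = -2 + \left(74 + 20\right) = -2 + 94 = 92$)
$z{\left(b \right)} = 4 b$ ($z{\left(b \right)} = b 4 = 4 b$)
$q = - \frac{265}{414}$ ($q = \frac{120}{92} - \frac{70}{36} = 120 \cdot \frac{1}{92} - \frac{35}{18} = \frac{30}{23} - \frac{35}{18} = - \frac{265}{414} \approx -0.6401$)
$r{\left(C \right)} = 9 - \sqrt{- \frac{265}{414} + C}$ ($r{\left(C \right)} = 9 - \sqrt{C - \frac{265}{414}} = 9 - \sqrt{- \frac{265}{414} + C}$)
$\frac{1}{r{\left(z{\left(-13 \right)} \right)}} = \frac{1}{9 - \frac{\sqrt{-12190 + 19044 \cdot 4 \left(-13\right)}}{138}} = \frac{1}{9 - \frac{\sqrt{-12190 + 19044 \left(-52\right)}}{138}} = \frac{1}{9 - \frac{\sqrt{-12190 - 990288}}{138}} = \frac{1}{9 - \frac{\sqrt{-1002478}}{138}} = \frac{1}{9 - \frac{i \sqrt{1002478}}{138}}$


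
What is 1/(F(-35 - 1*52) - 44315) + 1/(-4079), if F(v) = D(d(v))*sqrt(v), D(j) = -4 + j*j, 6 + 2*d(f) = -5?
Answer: -6862848187/25634122075045 - 84*I*sqrt(87)/6284413355 ≈ -0.00026772 - 1.2467e-7*I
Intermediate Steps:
d(f) = -11/2 (d(f) = -3 + (1/2)*(-5) = -3 - 5/2 = -11/2)
D(j) = -4 + j**2
F(v) = 105*sqrt(v)/4 (F(v) = (-4 + (-11/2)**2)*sqrt(v) = (-4 + 121/4)*sqrt(v) = 105*sqrt(v)/4)
1/(F(-35 - 1*52) - 44315) + 1/(-4079) = 1/(105*sqrt(-35 - 1*52)/4 - 44315) + 1/(-4079) = 1/(105*sqrt(-35 - 52)/4 - 44315) - 1/4079 = 1/(105*sqrt(-87)/4 - 44315) - 1/4079 = 1/(105*(I*sqrt(87))/4 - 44315) - 1/4079 = 1/(105*I*sqrt(87)/4 - 44315) - 1/4079 = 1/(-44315 + 105*I*sqrt(87)/4) - 1/4079 = -1/4079 + 1/(-44315 + 105*I*sqrt(87)/4)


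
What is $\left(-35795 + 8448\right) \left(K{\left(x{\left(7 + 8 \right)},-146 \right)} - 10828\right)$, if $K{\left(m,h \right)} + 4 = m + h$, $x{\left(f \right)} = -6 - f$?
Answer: $300789653$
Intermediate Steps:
$K{\left(m,h \right)} = -4 + h + m$ ($K{\left(m,h \right)} = -4 + \left(m + h\right) = -4 + \left(h + m\right) = -4 + h + m$)
$\left(-35795 + 8448\right) \left(K{\left(x{\left(7 + 8 \right)},-146 \right)} - 10828\right) = \left(-35795 + 8448\right) \left(\left(-4 - 146 - 21\right) - 10828\right) = - 27347 \left(\left(-4 - 146 - 21\right) - 10828\right) = - 27347 \left(-171 - 10828\right) = \left(-27347\right) \left(-10999\right) = 300789653$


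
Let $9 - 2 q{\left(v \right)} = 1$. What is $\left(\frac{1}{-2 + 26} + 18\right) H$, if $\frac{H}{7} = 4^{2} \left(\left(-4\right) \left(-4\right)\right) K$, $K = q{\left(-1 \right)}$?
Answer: $\frac{387968}{3} \approx 1.2932 \cdot 10^{5}$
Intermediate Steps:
$q{\left(v \right)} = 4$ ($q{\left(v \right)} = \frac{9}{2} - \frac{1}{2} = 4$)
$K = 4$
$H = 7168$ ($H = 7 \cdot 4^{2} \left(\left(-4\right) \left(-4\right)\right) 4 = 7 \cdot 16 \cdot 16 \cdot 4 = 7 \cdot 256 \cdot 4 = 7 \cdot 1024 = 7168$)
$\left(\frac{1}{-2 + 26} + 18\right) H = \left(\frac{1}{-2 + 26} + 18\right) 7168 = \left(\frac{1}{24} + 18\right) 7168 = \frac{433}{24} \cdot 7168 = \frac{387968}{3}$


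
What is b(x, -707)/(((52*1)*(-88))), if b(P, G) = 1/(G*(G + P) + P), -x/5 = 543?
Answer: -1/11058540064 ≈ -9.0428e-11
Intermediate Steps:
x = -2715 (x = -5*543 = -2715)
b(P, G) = 1/(P + G*(G + P))
b(x, -707)/(((52*1)*(-88))) = 1/((-2715 + (-707)**2 - 707*(-2715))*(((52*1)*(-88)))) = 1/((-2715 + 499849 + 1919505)*((52*(-88)))) = 1/(2416639*(-4576)) = (1/2416639)*(-1/4576) = -1/11058540064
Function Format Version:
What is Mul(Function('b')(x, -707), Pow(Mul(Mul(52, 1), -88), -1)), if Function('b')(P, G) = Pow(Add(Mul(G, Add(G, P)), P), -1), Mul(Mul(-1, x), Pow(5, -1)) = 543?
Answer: Rational(-1, 11058540064) ≈ -9.0428e-11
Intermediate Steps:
x = -2715 (x = Mul(-5, 543) = -2715)
Function('b')(P, G) = Pow(Add(P, Mul(G, Add(G, P))), -1)
Mul(Function('b')(x, -707), Pow(Mul(Mul(52, 1), -88), -1)) = Mul(Pow(Add(-2715, Pow(-707, 2), Mul(-707, -2715)), -1), Pow(Mul(Mul(52, 1), -88), -1)) = Mul(Pow(Add(-2715, 499849, 1919505), -1), Pow(Mul(52, -88), -1)) = Mul(Pow(2416639, -1), Pow(-4576, -1)) = Mul(Rational(1, 2416639), Rational(-1, 4576)) = Rational(-1, 11058540064)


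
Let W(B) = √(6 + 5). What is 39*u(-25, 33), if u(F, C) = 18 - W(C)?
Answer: 702 - 39*√11 ≈ 572.65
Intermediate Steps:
W(B) = √11
u(F, C) = 18 - √11
39*u(-25, 33) = 39*(18 - √11) = 702 - 39*√11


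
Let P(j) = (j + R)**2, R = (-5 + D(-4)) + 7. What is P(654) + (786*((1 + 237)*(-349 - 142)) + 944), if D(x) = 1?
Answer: -91417795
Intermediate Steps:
R = 3 (R = (-5 + 1) + 7 = -4 + 7 = 3)
P(j) = (3 + j)**2 (P(j) = (j + 3)**2 = (3 + j)**2)
P(654) + (786*((1 + 237)*(-349 - 142)) + 944) = (3 + 654)**2 + (786*((1 + 237)*(-349 - 142)) + 944) = 657**2 + (786*(238*(-491)) + 944) = 431649 + (786*(-116858) + 944) = 431649 + (-91850388 + 944) = 431649 - 91849444 = -91417795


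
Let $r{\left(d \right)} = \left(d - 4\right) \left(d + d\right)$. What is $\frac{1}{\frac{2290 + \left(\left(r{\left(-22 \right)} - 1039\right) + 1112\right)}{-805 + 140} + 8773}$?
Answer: $\frac{95}{832934} \approx 0.00011405$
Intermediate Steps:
$r{\left(d \right)} = 2 d \left(-4 + d\right)$ ($r{\left(d \right)} = \left(-4 + d\right) 2 d = 2 d \left(-4 + d\right)$)
$\frac{1}{\frac{2290 + \left(\left(r{\left(-22 \right)} - 1039\right) + 1112\right)}{-805 + 140} + 8773} = \frac{1}{\frac{2290 - \left(-73 + 44 \left(-4 - 22\right)\right)}{-805 + 140} + 8773} = \frac{1}{\frac{2290 + \left(\left(2 \left(-22\right) \left(-26\right) - 1039\right) + 1112\right)}{-665} + 8773} = \frac{1}{\left(2290 + \left(\left(1144 - 1039\right) + 1112\right)\right) \left(- \frac{1}{665}\right) + 8773} = \frac{1}{\left(2290 + \left(105 + 1112\right)\right) \left(- \frac{1}{665}\right) + 8773} = \frac{1}{\left(2290 + 1217\right) \left(- \frac{1}{665}\right) + 8773} = \frac{1}{3507 \left(- \frac{1}{665}\right) + 8773} = \frac{1}{- \frac{501}{95} + 8773} = \frac{1}{\frac{832934}{95}} = \frac{95}{832934}$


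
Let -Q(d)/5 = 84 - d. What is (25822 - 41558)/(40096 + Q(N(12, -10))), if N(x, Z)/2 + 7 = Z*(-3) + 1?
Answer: -3934/9979 ≈ -0.39423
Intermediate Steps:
N(x, Z) = -12 - 6*Z (N(x, Z) = -14 + 2*(Z*(-3) + 1) = -14 + 2*(-3*Z + 1) = -14 + 2*(1 - 3*Z) = -14 + (2 - 6*Z) = -12 - 6*Z)
Q(d) = -420 + 5*d (Q(d) = -5*(84 - d) = -420 + 5*d)
(25822 - 41558)/(40096 + Q(N(12, -10))) = (25822 - 41558)/(40096 + (-420 + 5*(-12 - 6*(-10)))) = -15736/(40096 + (-420 + 5*(-12 + 60))) = -15736/(40096 + (-420 + 5*48)) = -15736/(40096 + (-420 + 240)) = -15736/(40096 - 180) = -15736/39916 = -15736*1/39916 = -3934/9979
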